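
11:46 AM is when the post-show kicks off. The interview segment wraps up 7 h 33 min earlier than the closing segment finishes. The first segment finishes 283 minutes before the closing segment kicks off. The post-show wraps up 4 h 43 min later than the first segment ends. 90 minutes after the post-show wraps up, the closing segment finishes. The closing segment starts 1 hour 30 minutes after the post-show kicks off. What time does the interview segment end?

The closing segment starts at 11:46 AM + 90 min = 1:16 PM.
The first segment ends at 1:16 PM − 283 min = 8:33 AM.
The post-show ends at 8:33 AM + 283 min = 1:16 PM.
The closing segment ends at 1:16 PM + 90 min = 2:46 PM.
The interview segment ends at 2:46 PM − 453 min = 7:13 AM.

7:13 AM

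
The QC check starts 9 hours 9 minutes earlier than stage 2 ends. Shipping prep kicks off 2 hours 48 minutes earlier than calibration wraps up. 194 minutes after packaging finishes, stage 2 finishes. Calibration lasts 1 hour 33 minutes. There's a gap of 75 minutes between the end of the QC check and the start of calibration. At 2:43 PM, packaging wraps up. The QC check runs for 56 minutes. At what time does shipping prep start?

Stage 2 ends at 2:43 PM + 194 min = 5:57 PM.
The QC check starts at 5:57 PM − 549 min = 8:48 AM.
The QC check ends at 8:48 AM + 56 min = 9:44 AM.
Calibration starts at 9:44 AM + 75 min = 10:59 AM.
Calibration ends at 10:59 AM + 93 min = 12:32 PM.
Shipping prep starts at 12:32 PM − 168 min = 9:44 AM.

9:44 AM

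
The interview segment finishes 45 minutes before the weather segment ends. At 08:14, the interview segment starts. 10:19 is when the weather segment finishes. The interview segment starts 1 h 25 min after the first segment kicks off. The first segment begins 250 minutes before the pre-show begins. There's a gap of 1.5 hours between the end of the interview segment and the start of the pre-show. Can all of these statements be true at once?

The interview segment ends at 10:19 − 45 min = 09:34.
The pre-show starts at 09:34 + 90 min = 11:04.
The first segment starts at 11:04 − 250 min = 06:54.
The interview segment starts at 06:54 + 85 min = 08:19.
But the interview segment is also said to start at 08:14 — a 5-minute conflict.

No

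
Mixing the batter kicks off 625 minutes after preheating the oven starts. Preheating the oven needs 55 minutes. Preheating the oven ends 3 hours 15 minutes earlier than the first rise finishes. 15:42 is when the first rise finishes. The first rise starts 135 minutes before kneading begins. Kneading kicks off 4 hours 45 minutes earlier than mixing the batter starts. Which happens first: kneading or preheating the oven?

Preheating the oven ends at 15:42 − 195 min = 12:27.
Preheating the oven starts at 12:27 − 55 min = 11:32.
Mixing the batter starts at 11:32 + 625 min = 21:57.
Kneading starts at 21:57 − 285 min = 17:12.
Kneading starts at 17:12 and preheating the oven starts at 11:32, so preheating the oven is first.

preheating the oven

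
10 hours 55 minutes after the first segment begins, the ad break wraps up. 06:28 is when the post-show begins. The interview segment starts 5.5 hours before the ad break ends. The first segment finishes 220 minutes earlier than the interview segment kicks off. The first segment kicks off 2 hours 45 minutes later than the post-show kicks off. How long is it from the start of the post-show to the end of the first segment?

4.5 hours

The first segment starts at 06:28 + 165 min = 09:13.
The ad break ends at 09:13 + 655 min = 20:08.
The interview segment starts at 20:08 − 330 min = 14:38.
The first segment ends at 14:38 − 220 min = 10:58.
From 06:28 to 10:58 is 4.5 hours.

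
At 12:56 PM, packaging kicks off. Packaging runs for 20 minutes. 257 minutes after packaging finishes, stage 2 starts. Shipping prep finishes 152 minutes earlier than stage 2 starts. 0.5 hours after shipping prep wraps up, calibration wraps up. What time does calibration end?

Packaging ends at 12:56 PM + 20 min = 1:16 PM.
Stage 2 starts at 1:16 PM + 257 min = 5:33 PM.
Shipping prep ends at 5:33 PM − 152 min = 3:01 PM.
Calibration ends at 3:01 PM + 30 min = 3:31 PM.

3:31 PM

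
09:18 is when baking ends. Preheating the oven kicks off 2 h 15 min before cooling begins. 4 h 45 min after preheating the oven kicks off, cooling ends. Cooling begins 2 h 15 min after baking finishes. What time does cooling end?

Cooling starts at 09:18 + 135 min = 11:33.
Preheating the oven starts at 11:33 − 135 min = 09:18.
Cooling ends at 09:18 + 285 min = 14:03.

14:03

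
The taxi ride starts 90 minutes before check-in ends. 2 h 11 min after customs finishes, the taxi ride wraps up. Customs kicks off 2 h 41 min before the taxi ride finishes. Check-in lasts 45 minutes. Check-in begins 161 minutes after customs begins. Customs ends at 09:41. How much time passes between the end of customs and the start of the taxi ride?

The taxi ride ends at 09:41 + 131 min = 11:52.
Customs starts at 11:52 − 161 min = 09:11.
Check-in starts at 09:11 + 161 min = 11:52.
Check-in ends at 11:52 + 45 min = 12:37.
The taxi ride starts at 12:37 − 90 min = 11:07.
From 09:41 to 11:07 is 1 hour 26 minutes.

1 hour 26 minutes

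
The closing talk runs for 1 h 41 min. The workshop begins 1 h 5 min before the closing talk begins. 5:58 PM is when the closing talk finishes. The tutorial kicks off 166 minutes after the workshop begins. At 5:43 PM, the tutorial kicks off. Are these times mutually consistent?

The closing talk starts at 5:58 PM − 101 min = 4:17 PM.
The workshop starts at 4:17 PM − 65 min = 3:12 PM.
The tutorial starts at 3:12 PM + 166 min = 5:58 PM.
But the tutorial is also said to start at 5:43 PM — a 15-minute conflict.

No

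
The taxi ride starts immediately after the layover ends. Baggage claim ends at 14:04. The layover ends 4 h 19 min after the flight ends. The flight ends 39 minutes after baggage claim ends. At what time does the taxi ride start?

19:02

The flight ends at 14:04 + 39 min = 14:43.
The layover ends at 14:43 + 259 min = 19:02.
So the taxi ride starts at 19:02.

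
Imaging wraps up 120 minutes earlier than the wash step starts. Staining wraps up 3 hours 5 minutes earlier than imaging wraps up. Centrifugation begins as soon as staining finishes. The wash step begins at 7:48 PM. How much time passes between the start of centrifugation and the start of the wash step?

305 minutes

Imaging ends at 7:48 PM − 120 min = 5:48 PM.
Staining ends at 5:48 PM − 185 min = 2:43 PM.
So centrifugation starts at 2:43 PM.
From 2:43 PM to 7:48 PM is 305 minutes.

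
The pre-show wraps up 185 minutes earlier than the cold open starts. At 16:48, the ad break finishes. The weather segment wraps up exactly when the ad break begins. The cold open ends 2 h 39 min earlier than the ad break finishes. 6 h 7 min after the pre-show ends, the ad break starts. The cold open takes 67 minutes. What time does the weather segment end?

16:04

The cold open ends at 16:48 − 159 min = 14:09.
The cold open starts at 14:09 − 67 min = 13:02.
The pre-show ends at 13:02 − 185 min = 09:57.
The ad break starts at 09:57 + 367 min = 16:04.
So the weather segment ends at 16:04.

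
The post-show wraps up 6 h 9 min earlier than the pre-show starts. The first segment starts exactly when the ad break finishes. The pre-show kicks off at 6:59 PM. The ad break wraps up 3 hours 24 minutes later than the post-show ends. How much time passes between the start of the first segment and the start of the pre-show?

The post-show ends at 6:59 PM − 369 min = 12:50 PM.
The ad break ends at 12:50 PM + 204 min = 4:14 PM.
So the first segment starts at 4:14 PM.
From 4:14 PM to 6:59 PM is 2 hours 45 minutes.

2 hours 45 minutes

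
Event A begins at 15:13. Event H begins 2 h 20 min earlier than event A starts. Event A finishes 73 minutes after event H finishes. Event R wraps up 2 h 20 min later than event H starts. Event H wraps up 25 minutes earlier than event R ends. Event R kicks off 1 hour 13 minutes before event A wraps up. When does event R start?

14:48

Event H starts at 15:13 − 140 min = 12:53.
Event R ends at 12:53 + 140 min = 15:13.
Event H ends at 15:13 − 25 min = 14:48.
Event A ends at 14:48 + 73 min = 16:01.
Event R starts at 16:01 − 73 min = 14:48.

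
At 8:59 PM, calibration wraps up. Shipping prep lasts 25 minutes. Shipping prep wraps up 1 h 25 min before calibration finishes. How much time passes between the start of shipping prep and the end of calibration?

Shipping prep ends at 8:59 PM − 85 min = 7:34 PM.
Shipping prep starts at 7:34 PM − 25 min = 7:09 PM.
From 7:09 PM to 8:59 PM is 110 minutes.

110 minutes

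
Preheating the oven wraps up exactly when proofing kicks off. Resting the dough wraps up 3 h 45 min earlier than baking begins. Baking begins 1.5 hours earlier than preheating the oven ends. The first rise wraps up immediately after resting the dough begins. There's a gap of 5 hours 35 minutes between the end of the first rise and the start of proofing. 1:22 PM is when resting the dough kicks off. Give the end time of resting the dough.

1:42 PM

The first rise ends at 1:22 PM.
Proofing starts at 1:22 PM + 335 min = 6:57 PM.
So preheating the oven ends at 6:57 PM.
Baking starts at 6:57 PM − 90 min = 5:27 PM.
Resting the dough ends at 5:27 PM − 225 min = 1:42 PM.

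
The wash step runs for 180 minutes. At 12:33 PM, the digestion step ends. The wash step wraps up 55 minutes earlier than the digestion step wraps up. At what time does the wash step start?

8:38 AM

The wash step ends at 12:33 PM − 55 min = 11:38 AM.
The wash step starts at 11:38 AM − 180 min = 8:38 AM.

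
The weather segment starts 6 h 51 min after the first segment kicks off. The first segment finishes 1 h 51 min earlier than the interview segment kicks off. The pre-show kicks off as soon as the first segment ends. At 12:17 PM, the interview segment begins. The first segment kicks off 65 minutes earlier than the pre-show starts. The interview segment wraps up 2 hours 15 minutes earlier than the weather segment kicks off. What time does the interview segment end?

The first segment ends at 12:17 PM − 111 min = 10:26 AM.
So the pre-show starts at 10:26 AM.
The first segment starts at 10:26 AM − 65 min = 9:21 AM.
The weather segment starts at 9:21 AM + 411 min = 4:12 PM.
The interview segment ends at 4:12 PM − 135 min = 1:57 PM.

1:57 PM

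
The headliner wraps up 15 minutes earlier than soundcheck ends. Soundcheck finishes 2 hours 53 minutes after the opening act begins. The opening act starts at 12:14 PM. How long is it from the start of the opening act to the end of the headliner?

Soundcheck ends at 12:14 PM + 173 min = 3:07 PM.
The headliner ends at 3:07 PM − 15 min = 2:52 PM.
From 12:14 PM to 2:52 PM is 2 h 38 min.

2 h 38 min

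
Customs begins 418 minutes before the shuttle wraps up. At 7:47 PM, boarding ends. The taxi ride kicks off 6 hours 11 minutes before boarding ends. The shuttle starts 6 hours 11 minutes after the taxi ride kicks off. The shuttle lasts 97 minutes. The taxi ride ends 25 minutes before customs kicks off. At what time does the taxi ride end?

The taxi ride starts at 7:47 PM − 371 min = 1:36 PM.
The shuttle starts at 1:36 PM + 371 min = 7:47 PM.
The shuttle ends at 7:47 PM + 97 min = 9:24 PM.
Customs starts at 9:24 PM − 418 min = 2:26 PM.
The taxi ride ends at 2:26 PM − 25 min = 2:01 PM.

2:01 PM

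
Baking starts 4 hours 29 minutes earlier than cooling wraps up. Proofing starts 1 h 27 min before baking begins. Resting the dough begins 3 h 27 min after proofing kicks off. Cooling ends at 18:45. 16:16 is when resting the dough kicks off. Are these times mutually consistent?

Baking starts at 18:45 − 269 min = 14:16.
Proofing starts at 14:16 − 87 min = 12:49.
Resting the dough starts at 12:49 + 207 min = 16:16.
That matches the stated 16:16, so the schedule is consistent.

Yes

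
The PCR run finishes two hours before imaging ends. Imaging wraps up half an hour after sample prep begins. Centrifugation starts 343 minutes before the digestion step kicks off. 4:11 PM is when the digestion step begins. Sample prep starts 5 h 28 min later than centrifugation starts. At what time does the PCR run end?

Centrifugation starts at 4:11 PM − 343 min = 10:28 AM.
Sample prep starts at 10:28 AM + 328 min = 3:56 PM.
Imaging ends at 3:56 PM + 30 min = 4:26 PM.
The PCR run ends at 4:26 PM − 120 min = 2:26 PM.

2:26 PM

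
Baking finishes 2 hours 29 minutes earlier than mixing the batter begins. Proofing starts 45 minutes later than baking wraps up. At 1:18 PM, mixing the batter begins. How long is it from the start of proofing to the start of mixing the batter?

Baking ends at 1:18 PM − 149 min = 10:49 AM.
Proofing starts at 10:49 AM + 45 min = 11:34 AM.
From 11:34 AM to 1:18 PM is 1 h 44 min.

1 h 44 min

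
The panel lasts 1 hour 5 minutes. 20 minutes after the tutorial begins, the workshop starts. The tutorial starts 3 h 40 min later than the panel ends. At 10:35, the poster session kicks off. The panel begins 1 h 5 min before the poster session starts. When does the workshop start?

14:35

The panel starts at 10:35 − 65 min = 09:30.
The panel ends at 09:30 + 65 min = 10:35.
The tutorial starts at 10:35 + 220 min = 14:15.
The workshop starts at 14:15 + 20 min = 14:35.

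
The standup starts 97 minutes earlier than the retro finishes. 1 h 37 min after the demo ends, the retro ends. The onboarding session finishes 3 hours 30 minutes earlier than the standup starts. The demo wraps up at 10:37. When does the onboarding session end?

07:07

The retro ends at 10:37 + 97 min = 12:14.
The standup starts at 12:14 − 97 min = 10:37.
The onboarding session ends at 10:37 − 210 min = 07:07.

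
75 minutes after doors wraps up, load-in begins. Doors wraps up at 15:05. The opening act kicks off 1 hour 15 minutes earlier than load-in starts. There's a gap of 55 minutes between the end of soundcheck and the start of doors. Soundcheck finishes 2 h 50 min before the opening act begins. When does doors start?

13:10

Load-in starts at 15:05 + 75 min = 16:20.
The opening act starts at 16:20 − 75 min = 15:05.
Soundcheck ends at 15:05 − 170 min = 12:15.
Doors starts at 12:15 + 55 min = 13:10.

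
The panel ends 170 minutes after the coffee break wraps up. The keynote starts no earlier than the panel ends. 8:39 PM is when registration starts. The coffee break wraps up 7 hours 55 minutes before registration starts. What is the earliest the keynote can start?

The coffee break ends at 8:39 PM − 475 min = 12:44 PM.
The panel ends at 12:44 PM + 170 min = 3:34 PM.
The keynote is bounded by the panel, so the earliest it can start is 3:34 PM.

3:34 PM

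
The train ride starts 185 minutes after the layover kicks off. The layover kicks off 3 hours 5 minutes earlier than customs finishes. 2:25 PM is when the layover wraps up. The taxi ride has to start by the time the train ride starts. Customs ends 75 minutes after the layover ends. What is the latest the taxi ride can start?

3:40 PM

Customs ends at 2:25 PM + 75 min = 3:40 PM.
The layover starts at 3:40 PM − 185 min = 12:35 PM.
The train ride starts at 12:35 PM + 185 min = 3:40 PM.
The taxi ride is bounded by the train ride, so the latest it can start is 3:40 PM.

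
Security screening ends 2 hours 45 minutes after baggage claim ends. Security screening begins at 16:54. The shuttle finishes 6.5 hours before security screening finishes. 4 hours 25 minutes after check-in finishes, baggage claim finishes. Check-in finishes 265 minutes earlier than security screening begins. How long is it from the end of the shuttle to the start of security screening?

3 hours 45 minutes

Check-in ends at 16:54 − 265 min = 12:29.
Baggage claim ends at 12:29 + 265 min = 16:54.
Security screening ends at 16:54 + 165 min = 19:39.
The shuttle ends at 19:39 − 390 min = 13:09.
From 13:09 to 16:54 is 3 hours 45 minutes.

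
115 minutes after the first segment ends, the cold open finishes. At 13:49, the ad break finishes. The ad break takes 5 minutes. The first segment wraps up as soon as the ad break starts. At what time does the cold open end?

The ad break starts at 13:49 − 5 min = 13:44.
So the first segment ends at 13:44.
The cold open ends at 13:44 + 115 min = 15:39.

15:39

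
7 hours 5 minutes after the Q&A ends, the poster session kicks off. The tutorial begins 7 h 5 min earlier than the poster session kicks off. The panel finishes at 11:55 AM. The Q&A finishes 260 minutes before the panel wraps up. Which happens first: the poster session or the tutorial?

The Q&A ends at 11:55 AM − 260 min = 7:35 AM.
The poster session starts at 7:35 AM + 425 min = 2:40 PM.
The tutorial starts at 2:40 PM − 425 min = 7:35 AM.
The poster session starts at 2:40 PM and the tutorial starts at 7:35 AM, so the tutorial is first.

the tutorial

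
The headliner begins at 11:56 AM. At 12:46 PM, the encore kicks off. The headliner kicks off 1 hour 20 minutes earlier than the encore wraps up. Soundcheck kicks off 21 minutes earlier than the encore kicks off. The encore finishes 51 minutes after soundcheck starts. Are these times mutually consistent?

Soundcheck starts at 12:46 PM − 21 min = 12:25 PM.
The encore ends at 12:25 PM + 51 min = 1:16 PM.
The headliner starts at 1:16 PM − 80 min = 11:56 AM.
That matches the stated 11:56 AM, so the schedule is consistent.

Yes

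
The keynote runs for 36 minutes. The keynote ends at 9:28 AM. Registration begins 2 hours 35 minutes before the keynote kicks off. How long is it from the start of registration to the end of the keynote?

The keynote starts at 9:28 AM − 36 min = 8:52 AM.
Registration starts at 8:52 AM − 155 min = 6:17 AM.
From 6:17 AM to 9:28 AM is 191 minutes.

191 minutes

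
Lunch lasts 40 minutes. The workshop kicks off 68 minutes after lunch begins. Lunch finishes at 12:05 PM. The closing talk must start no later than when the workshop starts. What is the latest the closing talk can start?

Lunch starts at 12:05 PM − 40 min = 11:25 AM.
The workshop starts at 11:25 AM + 68 min = 12:33 PM.
The closing talk is bounded by the workshop, so the latest it can start is 12:33 PM.

12:33 PM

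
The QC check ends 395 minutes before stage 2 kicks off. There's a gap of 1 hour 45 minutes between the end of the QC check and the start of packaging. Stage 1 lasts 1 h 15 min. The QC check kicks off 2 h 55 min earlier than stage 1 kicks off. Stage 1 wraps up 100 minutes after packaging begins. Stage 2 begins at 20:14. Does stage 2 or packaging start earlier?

packaging

The QC check ends at 20:14 − 395 min = 13:39.
Packaging starts at 13:39 + 105 min = 15:24.
Stage 2 starts at 20:14 and packaging starts at 15:24, so packaging is first.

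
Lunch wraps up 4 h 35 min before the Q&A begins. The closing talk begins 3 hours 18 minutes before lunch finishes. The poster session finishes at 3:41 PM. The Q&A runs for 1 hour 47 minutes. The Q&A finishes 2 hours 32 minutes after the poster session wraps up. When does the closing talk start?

8:33 AM

The Q&A ends at 3:41 PM + 152 min = 6:13 PM.
The Q&A starts at 6:13 PM − 107 min = 4:26 PM.
Lunch ends at 4:26 PM − 275 min = 11:51 AM.
The closing talk starts at 11:51 AM − 198 min = 8:33 AM.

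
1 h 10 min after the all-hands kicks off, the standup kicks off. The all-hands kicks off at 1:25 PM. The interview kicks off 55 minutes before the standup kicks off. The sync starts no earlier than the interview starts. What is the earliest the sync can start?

1:40 PM

The standup starts at 1:25 PM + 70 min = 2:35 PM.
The interview starts at 2:35 PM − 55 min = 1:40 PM.
The sync is bounded by the interview, so the earliest it can start is 1:40 PM.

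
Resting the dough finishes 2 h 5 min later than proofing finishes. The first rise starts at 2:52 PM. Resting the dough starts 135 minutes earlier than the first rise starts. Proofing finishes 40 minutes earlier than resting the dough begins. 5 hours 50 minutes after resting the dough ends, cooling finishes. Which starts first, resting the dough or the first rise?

resting the dough

Resting the dough starts at 2:52 PM − 135 min = 12:37 PM.
Resting the dough starts at 12:37 PM and the first rise starts at 2:52 PM, so resting the dough is first.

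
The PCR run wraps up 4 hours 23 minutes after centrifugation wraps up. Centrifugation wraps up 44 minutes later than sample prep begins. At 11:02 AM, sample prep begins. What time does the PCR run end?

4:09 PM

Centrifugation ends at 11:02 AM + 44 min = 11:46 AM.
The PCR run ends at 11:46 AM + 263 min = 4:09 PM.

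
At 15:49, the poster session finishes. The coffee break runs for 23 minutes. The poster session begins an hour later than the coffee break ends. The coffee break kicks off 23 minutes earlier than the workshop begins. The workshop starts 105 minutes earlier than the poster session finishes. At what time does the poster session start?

15:04

The workshop starts at 15:49 − 105 min = 14:04.
The coffee break starts at 14:04 − 23 min = 13:41.
The coffee break ends at 13:41 + 23 min = 14:04.
The poster session starts at 14:04 + 60 min = 15:04.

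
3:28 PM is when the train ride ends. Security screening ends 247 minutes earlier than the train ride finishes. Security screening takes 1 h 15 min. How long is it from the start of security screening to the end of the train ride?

5 hours 22 minutes

Security screening ends at 3:28 PM − 247 min = 11:21 AM.
Security screening starts at 11:21 AM − 75 min = 10:06 AM.
From 10:06 AM to 3:28 PM is 5 hours 22 minutes.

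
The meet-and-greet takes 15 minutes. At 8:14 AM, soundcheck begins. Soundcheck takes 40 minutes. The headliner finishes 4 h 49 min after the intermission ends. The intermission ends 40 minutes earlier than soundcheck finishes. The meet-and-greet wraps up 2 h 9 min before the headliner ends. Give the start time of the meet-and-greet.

10:39 AM

Soundcheck ends at 8:14 AM + 40 min = 8:54 AM.
The intermission ends at 8:54 AM − 40 min = 8:14 AM.
The headliner ends at 8:14 AM + 289 min = 1:03 PM.
The meet-and-greet ends at 1:03 PM − 129 min = 10:54 AM.
The meet-and-greet starts at 10:54 AM − 15 min = 10:39 AM.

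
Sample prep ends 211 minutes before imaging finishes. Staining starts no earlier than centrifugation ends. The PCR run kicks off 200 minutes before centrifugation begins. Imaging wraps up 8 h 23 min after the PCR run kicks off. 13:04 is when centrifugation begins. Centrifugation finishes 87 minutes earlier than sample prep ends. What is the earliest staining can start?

13:09

The PCR run starts at 13:04 − 200 min = 09:44.
Imaging ends at 09:44 + 503 min = 18:07.
Sample prep ends at 18:07 − 211 min = 14:36.
Centrifugation ends at 14:36 − 87 min = 13:09.
Staining is bounded by centrifugation, so the earliest it can start is 13:09.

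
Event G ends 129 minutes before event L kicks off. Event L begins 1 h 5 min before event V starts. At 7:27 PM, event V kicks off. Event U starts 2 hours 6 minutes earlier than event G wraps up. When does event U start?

Event L starts at 7:27 PM − 65 min = 6:22 PM.
Event G ends at 6:22 PM − 129 min = 4:13 PM.
Event U starts at 4:13 PM − 126 min = 2:07 PM.

2:07 PM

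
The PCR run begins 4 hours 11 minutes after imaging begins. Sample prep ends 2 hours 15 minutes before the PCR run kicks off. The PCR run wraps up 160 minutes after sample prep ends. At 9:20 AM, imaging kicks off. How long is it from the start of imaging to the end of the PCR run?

276 minutes

The PCR run starts at 9:20 AM + 251 min = 1:31 PM.
Sample prep ends at 1:31 PM − 135 min = 11:16 AM.
The PCR run ends at 11:16 AM + 160 min = 1:56 PM.
From 9:20 AM to 1:56 PM is 276 minutes.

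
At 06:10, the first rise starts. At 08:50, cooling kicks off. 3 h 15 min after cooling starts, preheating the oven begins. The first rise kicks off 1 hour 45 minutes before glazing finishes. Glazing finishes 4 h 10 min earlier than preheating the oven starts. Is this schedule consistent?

Preheating the oven starts at 08:50 + 195 min = 12:05.
Glazing ends at 12:05 − 250 min = 07:55.
The first rise starts at 07:55 − 105 min = 06:10.
That matches the stated 06:10, so the schedule is consistent.

Yes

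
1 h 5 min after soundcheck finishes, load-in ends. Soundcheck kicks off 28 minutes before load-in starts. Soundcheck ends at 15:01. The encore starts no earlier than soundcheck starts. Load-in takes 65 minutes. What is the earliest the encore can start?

Load-in ends at 15:01 + 65 min = 16:06.
Load-in starts at 16:06 − 65 min = 15:01.
Soundcheck starts at 15:01 − 28 min = 14:33.
The encore is bounded by soundcheck, so the earliest it can start is 14:33.

14:33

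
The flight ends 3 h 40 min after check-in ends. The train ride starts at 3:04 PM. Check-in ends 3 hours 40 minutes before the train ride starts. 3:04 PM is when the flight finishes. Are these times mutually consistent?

Yes

Check-in ends at 3:04 PM − 220 min = 11:24 AM.
The flight ends at 11:24 AM + 220 min = 3:04 PM.
That matches the stated 3:04 PM, so the schedule is consistent.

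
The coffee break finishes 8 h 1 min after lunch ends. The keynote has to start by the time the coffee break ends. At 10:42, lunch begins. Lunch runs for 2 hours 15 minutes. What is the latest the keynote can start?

Lunch ends at 10:42 + 135 min = 12:57.
The coffee break ends at 12:57 + 481 min = 20:58.
The keynote is bounded by the coffee break, so the latest it can start is 20:58.

20:58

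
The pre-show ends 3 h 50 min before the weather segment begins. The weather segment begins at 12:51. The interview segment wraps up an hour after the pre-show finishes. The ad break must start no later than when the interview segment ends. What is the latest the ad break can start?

10:01

The pre-show ends at 12:51 − 230 min = 09:01.
The interview segment ends at 09:01 + 60 min = 10:01.
The ad break is bounded by the interview segment, so the latest it can start is 10:01.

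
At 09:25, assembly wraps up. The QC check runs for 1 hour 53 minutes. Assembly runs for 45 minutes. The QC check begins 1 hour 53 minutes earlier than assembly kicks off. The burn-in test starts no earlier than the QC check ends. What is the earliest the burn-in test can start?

08:40

Assembly starts at 09:25 − 45 min = 08:40.
The QC check starts at 08:40 − 113 min = 06:47.
The QC check ends at 06:47 + 113 min = 08:40.
The burn-in test is bounded by the QC check, so the earliest it can start is 08:40.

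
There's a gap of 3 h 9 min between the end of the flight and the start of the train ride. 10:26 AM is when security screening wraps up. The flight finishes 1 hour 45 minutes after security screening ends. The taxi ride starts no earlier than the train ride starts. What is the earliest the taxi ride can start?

3:20 PM

The flight ends at 10:26 AM + 105 min = 12:11 PM.
The train ride starts at 12:11 PM + 189 min = 3:20 PM.
The taxi ride is bounded by the train ride, so the earliest it can start is 3:20 PM.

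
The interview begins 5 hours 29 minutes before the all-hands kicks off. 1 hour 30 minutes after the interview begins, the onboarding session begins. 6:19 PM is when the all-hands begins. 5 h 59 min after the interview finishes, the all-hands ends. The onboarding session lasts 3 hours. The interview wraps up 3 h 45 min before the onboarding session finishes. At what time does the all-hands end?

The interview starts at 6:19 PM − 329 min = 12:50 PM.
The onboarding session starts at 12:50 PM + 90 min = 2:20 PM.
The onboarding session ends at 2:20 PM + 180 min = 5:20 PM.
The interview ends at 5:20 PM − 225 min = 1:35 PM.
The all-hands ends at 1:35 PM + 359 min = 7:34 PM.

7:34 PM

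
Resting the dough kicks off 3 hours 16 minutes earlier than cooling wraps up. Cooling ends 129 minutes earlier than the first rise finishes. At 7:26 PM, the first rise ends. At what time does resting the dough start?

2:01 PM

Cooling ends at 7:26 PM − 129 min = 5:17 PM.
Resting the dough starts at 5:17 PM − 196 min = 2:01 PM.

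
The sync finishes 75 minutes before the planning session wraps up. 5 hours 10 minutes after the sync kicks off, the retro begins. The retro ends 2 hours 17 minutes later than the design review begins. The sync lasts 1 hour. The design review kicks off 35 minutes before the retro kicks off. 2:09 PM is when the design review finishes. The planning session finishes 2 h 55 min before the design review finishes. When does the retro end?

The planning session ends at 2:09 PM − 175 min = 11:14 AM.
The sync ends at 11:14 AM − 75 min = 9:59 AM.
The sync starts at 9:59 AM − 60 min = 8:59 AM.
The retro starts at 8:59 AM + 310 min = 2:09 PM.
The design review starts at 2:09 PM − 35 min = 1:34 PM.
The retro ends at 1:34 PM + 137 min = 3:51 PM.

3:51 PM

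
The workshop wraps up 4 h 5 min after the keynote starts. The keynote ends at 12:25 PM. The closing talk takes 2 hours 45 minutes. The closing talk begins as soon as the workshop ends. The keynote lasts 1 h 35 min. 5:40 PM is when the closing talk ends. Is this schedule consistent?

The keynote starts at 12:25 PM − 95 min = 10:50 AM.
The workshop ends at 10:50 AM + 245 min = 2:55 PM.
So the closing talk starts at 2:55 PM.
The closing talk ends at 2:55 PM + 165 min = 5:40 PM.
That matches the stated 5:40 PM, so the schedule is consistent.

Yes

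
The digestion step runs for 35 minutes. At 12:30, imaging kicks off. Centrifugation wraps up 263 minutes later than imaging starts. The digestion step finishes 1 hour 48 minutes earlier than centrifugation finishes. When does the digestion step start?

14:30

Centrifugation ends at 12:30 + 263 min = 16:53.
The digestion step ends at 16:53 − 108 min = 15:05.
The digestion step starts at 15:05 − 35 min = 14:30.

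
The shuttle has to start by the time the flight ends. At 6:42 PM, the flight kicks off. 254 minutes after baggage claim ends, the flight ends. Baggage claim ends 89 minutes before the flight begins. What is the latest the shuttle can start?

9:27 PM

Baggage claim ends at 6:42 PM − 89 min = 5:13 PM.
The flight ends at 5:13 PM + 254 min = 9:27 PM.
The shuttle is bounded by the flight, so the latest it can start is 9:27 PM.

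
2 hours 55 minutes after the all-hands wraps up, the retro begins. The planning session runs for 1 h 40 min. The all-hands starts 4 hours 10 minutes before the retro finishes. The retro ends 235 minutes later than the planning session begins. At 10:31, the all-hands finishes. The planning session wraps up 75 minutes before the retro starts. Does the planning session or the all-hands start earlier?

the all-hands

The retro starts at 10:31 + 175 min = 13:26.
The planning session ends at 13:26 − 75 min = 12:11.
The planning session starts at 12:11 − 100 min = 10:31.
The retro ends at 10:31 + 235 min = 14:26.
The all-hands starts at 14:26 − 250 min = 10:16.
The planning session starts at 10:31 and the all-hands starts at 10:16, so the all-hands is first.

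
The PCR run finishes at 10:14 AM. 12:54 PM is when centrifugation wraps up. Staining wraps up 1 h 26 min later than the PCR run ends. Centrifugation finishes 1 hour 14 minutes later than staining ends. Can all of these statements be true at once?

Yes

Staining ends at 10:14 AM + 86 min = 11:40 AM.
Centrifugation ends at 11:40 AM + 74 min = 12:54 PM.
That matches the stated 12:54 PM, so the schedule is consistent.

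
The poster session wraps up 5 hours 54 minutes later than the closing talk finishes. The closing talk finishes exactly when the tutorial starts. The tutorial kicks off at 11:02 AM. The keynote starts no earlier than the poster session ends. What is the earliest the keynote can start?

The closing talk ends at 11:02 AM.
The poster session ends at 11:02 AM + 354 min = 4:56 PM.
The keynote is bounded by the poster session, so the earliest it can start is 4:56 PM.

4:56 PM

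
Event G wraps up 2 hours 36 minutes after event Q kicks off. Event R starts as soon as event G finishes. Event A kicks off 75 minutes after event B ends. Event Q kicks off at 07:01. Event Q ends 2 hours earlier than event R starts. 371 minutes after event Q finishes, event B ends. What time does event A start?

15:03

Event G ends at 07:01 + 156 min = 09:37.
So event R starts at 09:37.
Event Q ends at 09:37 − 120 min = 07:37.
Event B ends at 07:37 + 371 min = 13:48.
Event A starts at 13:48 + 75 min = 15:03.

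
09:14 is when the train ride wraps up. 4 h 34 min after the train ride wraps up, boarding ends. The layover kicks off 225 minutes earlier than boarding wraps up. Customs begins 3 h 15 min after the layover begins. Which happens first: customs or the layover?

the layover

Boarding ends at 09:14 + 274 min = 13:48.
The layover starts at 13:48 − 225 min = 10:03.
Customs starts at 10:03 + 195 min = 13:18.
Customs starts at 13:18 and the layover starts at 10:03, so the layover is first.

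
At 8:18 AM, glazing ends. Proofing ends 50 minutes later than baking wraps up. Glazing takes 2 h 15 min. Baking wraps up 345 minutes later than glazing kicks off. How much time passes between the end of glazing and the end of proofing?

4 h 20 min

Glazing starts at 8:18 AM − 135 min = 6:03 AM.
Baking ends at 6:03 AM + 345 min = 11:48 AM.
Proofing ends at 11:48 AM + 50 min = 12:38 PM.
From 8:18 AM to 12:38 PM is 4 h 20 min.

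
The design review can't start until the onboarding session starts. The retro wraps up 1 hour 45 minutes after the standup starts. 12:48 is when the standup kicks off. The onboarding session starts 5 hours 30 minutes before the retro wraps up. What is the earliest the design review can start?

The retro ends at 12:48 + 105 min = 14:33.
The onboarding session starts at 14:33 − 330 min = 09:03.
The design review is bounded by the onboarding session, so the earliest it can start is 09:03.

09:03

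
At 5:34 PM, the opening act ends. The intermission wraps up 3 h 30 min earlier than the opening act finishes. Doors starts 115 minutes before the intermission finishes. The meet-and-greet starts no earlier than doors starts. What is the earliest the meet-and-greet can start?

The intermission ends at 5:34 PM − 210 min = 2:04 PM.
Doors starts at 2:04 PM − 115 min = 12:09 PM.
The meet-and-greet is bounded by doors, so the earliest it can start is 12:09 PM.

12:09 PM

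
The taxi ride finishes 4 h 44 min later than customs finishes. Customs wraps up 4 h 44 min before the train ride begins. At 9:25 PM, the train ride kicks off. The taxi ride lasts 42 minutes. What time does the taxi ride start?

Customs ends at 9:25 PM − 284 min = 4:41 PM.
The taxi ride ends at 4:41 PM + 284 min = 9:25 PM.
The taxi ride starts at 9:25 PM − 42 min = 8:43 PM.

8:43 PM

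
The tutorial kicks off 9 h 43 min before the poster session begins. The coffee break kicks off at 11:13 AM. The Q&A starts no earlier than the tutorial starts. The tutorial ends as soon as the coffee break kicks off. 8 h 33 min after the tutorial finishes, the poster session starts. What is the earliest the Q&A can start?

The tutorial ends at 11:13 AM.
The poster session starts at 11:13 AM + 513 min = 7:46 PM.
The tutorial starts at 7:46 PM − 583 min = 10:03 AM.
The Q&A is bounded by the tutorial, so the earliest it can start is 10:03 AM.

10:03 AM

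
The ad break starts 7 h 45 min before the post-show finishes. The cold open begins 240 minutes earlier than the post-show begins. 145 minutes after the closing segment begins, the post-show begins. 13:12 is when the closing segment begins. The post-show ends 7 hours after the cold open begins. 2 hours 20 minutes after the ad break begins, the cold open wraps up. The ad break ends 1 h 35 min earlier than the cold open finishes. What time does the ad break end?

The post-show starts at 13:12 + 145 min = 15:37.
The cold open starts at 15:37 − 240 min = 11:37.
The post-show ends at 11:37 + 420 min = 18:37.
The ad break starts at 18:37 − 465 min = 10:52.
The cold open ends at 10:52 + 140 min = 13:12.
The ad break ends at 13:12 − 95 min = 11:37.

11:37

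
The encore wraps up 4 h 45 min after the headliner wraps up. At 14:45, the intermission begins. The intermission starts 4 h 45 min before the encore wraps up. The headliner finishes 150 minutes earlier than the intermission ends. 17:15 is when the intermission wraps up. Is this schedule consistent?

The headliner ends at 17:15 − 150 min = 14:45.
The encore ends at 14:45 + 285 min = 19:30.
The intermission starts at 19:30 − 285 min = 14:45.
That matches the stated 14:45, so the schedule is consistent.

Yes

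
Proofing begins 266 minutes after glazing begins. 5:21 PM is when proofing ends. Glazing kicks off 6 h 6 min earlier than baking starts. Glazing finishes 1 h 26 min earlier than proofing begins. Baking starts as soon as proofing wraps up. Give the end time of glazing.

Baking starts at 5:21 PM.
Glazing starts at 5:21 PM − 366 min = 11:15 AM.
Proofing starts at 11:15 AM + 266 min = 3:41 PM.
Glazing ends at 3:41 PM − 86 min = 2:15 PM.

2:15 PM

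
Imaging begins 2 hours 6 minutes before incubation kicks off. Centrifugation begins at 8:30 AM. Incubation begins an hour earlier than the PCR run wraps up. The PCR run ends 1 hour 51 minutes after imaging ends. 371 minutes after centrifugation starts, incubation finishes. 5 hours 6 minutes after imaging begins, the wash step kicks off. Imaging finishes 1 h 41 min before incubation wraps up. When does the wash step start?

Incubation ends at 8:30 AM + 371 min = 2:41 PM.
Imaging ends at 2:41 PM − 101 min = 1:00 PM.
The PCR run ends at 1:00 PM + 111 min = 2:51 PM.
Incubation starts at 2:51 PM − 60 min = 1:51 PM.
Imaging starts at 1:51 PM − 126 min = 11:45 AM.
The wash step starts at 11:45 AM + 306 min = 4:51 PM.

4:51 PM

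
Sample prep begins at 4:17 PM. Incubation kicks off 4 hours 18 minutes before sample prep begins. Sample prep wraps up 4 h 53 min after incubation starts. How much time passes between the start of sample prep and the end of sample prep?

35 minutes

Incubation starts at 4:17 PM − 258 min = 11:59 AM.
Sample prep ends at 11:59 AM + 293 min = 4:52 PM.
From 4:17 PM to 4:52 PM is 35 minutes.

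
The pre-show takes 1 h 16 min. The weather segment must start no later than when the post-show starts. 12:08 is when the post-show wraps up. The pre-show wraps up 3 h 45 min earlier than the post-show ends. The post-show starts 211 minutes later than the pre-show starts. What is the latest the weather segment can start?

10:38

The pre-show ends at 12:08 − 225 min = 08:23.
The pre-show starts at 08:23 − 76 min = 07:07.
The post-show starts at 07:07 + 211 min = 10:38.
The weather segment is bounded by the post-show, so the latest it can start is 10:38.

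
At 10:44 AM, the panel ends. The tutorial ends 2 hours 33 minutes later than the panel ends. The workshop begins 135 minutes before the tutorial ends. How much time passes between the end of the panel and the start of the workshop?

The tutorial ends at 10:44 AM + 153 min = 1:17 PM.
The workshop starts at 1:17 PM − 135 min = 11:02 AM.
From 10:44 AM to 11:02 AM is 18 minutes.

18 minutes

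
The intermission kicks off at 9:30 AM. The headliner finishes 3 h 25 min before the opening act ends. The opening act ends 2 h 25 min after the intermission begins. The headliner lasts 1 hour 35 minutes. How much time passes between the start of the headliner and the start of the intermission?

The opening act ends at 9:30 AM + 145 min = 11:55 AM.
The headliner ends at 11:55 AM − 205 min = 8:30 AM.
The headliner starts at 8:30 AM − 95 min = 6:55 AM.
From 6:55 AM to 9:30 AM is 2 h 35 min.

2 h 35 min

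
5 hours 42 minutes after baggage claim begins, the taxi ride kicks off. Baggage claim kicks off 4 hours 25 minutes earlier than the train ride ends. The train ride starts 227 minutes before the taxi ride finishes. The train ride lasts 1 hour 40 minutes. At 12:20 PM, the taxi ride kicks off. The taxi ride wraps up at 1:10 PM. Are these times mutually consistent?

Yes

The train ride starts at 1:10 PM − 227 min = 9:23 AM.
The train ride ends at 9:23 AM + 100 min = 11:03 AM.
Baggage claim starts at 11:03 AM − 265 min = 6:38 AM.
The taxi ride starts at 6:38 AM + 342 min = 12:20 PM.
That matches the stated 12:20 PM, so the schedule is consistent.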